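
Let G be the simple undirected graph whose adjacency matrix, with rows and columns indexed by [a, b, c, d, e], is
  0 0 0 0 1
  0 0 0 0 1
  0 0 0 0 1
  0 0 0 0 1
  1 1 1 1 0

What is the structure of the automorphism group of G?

Vertex e has degree 4 and every other vertex has degree 1, so G is the star K_{1,4} with centre e. Any automorphism fixes the centre and permutes the 4 leaves freely, so Aut(G) ≅ S_4 of order 4! = 24.

the symmetric group on 4 letters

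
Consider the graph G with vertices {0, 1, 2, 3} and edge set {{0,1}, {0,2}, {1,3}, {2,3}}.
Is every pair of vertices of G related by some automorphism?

G is 2-regular and connected on 4 vertices, i.e. the cycle C_4. C_4 has 4 rotations and 4 reflections, so Aut(C_4) ≅ D_4 of order 8. Under this action every vertex can be carried to every other, so G is vertex-transitive.

Yes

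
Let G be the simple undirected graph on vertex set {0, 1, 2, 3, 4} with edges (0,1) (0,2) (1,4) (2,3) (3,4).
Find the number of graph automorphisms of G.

10

Every vertex has degree 2 and the graph is connected, so G is the 5-cycle C_5. The automorphisms of the 5-cycle are exactly the symmetries of a regular 5-gon: the dihedral group D_5, |D_5| = 10.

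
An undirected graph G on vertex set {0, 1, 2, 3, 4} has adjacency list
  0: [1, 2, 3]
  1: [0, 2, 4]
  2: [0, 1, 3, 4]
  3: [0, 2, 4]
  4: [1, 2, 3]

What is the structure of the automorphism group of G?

Vertex 2 is the unique vertex of degree 4; the remaining 4 vertices each have degree 3 and induce a cycle, so G is the wheel on 5 vertices with hub 2. With the hub fixed, the remaining symmetry is that of the rim cycle C_4, giving the dihedral group D_4.

D_4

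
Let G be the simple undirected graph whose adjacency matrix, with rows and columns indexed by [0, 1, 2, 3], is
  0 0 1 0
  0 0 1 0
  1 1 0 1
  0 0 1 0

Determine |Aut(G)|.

Vertex 2 has degree 3 and every other vertex has degree 1, so G is the star K_{1,3} with centre 2. Any automorphism fixes the centre and permutes the 3 leaves freely, so Aut(G) ≅ S_3 of order 3! = 6.

6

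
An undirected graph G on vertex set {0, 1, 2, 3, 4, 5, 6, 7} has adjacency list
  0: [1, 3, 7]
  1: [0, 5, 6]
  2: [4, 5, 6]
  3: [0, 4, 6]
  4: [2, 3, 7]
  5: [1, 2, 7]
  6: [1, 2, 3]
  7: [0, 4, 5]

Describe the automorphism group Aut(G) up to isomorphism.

the hyperoctahedral group B_3

G is 3-regular and bipartite on 2^3 = 8 vertices with girth 4; it is the hypercube graph Q_3. The symmetry group of the 3-cube is the hyperoctahedral group B_3 = Z_2 ≀ S_3, of order 2^3·3! = 48.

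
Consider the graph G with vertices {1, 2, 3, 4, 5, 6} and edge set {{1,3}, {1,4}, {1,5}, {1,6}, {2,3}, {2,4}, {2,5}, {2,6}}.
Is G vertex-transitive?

No

Automorphisms preserve degree, but G has vertices of degree 2 and vertices of degree 4; no automorphism maps one to the other, so G is not vertex-transitive.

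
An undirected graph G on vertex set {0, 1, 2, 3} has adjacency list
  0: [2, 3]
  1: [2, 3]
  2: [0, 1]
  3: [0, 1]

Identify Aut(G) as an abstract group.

G is 2-regular and bipartite with parts {2, 3} and {0, 1} (each part is independent and every cross-pair is an edge), so G = K_{2,2}. Aut(K_{2,2}) is the wreath product S_2 ≀ Z_2: permute within each part, then optionally swap the parts; |Aut| = 2·(2!)² = 8.

(S_2 × S_2) ⋊ Z_2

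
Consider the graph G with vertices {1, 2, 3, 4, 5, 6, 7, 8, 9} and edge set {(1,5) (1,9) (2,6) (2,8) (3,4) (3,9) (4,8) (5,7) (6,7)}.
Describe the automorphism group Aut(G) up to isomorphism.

D_9

Every vertex has degree 2 and the graph is connected, so G is the 9-cycle C_9. C_9 has 9 rotations and 9 reflections, so Aut(C_9) ≅ D_9 of order 18.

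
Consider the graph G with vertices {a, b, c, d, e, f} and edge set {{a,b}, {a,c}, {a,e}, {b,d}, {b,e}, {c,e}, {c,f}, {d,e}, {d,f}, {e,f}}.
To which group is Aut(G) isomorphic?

D_5

Vertex e is the unique vertex of degree 5; the remaining 5 vertices each have degree 3 and induce a cycle, so G is the wheel on 6 vertices with hub e. With the hub fixed, the remaining symmetry is that of the rim cycle C_5, giving the dihedral group D_5.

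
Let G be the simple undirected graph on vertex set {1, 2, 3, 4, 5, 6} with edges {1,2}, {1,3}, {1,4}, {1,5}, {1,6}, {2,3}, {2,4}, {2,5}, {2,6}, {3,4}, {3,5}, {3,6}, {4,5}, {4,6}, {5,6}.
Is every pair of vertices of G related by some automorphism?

Every vertex has degree 5, so G is the complete graph K_6. Any permutation of the 6 vertices preserves K_6, so Aut(K_6) = S_6 of order 6! = 720. Under this action every vertex can be carried to every other, so G is vertex-transitive.

Yes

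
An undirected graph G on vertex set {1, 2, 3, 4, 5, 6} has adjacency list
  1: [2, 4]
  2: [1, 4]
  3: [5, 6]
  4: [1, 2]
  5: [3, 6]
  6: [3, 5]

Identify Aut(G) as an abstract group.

D_3 ≀ Z_2

G has two connected components, {1, 2, 4} and {3, 5, 6}; each is 2-regular, so G = C_3 ⊔ C_3. Aut of a disjoint union of two copies of C_3 is the wreath product D_3 ≀ Z_2, of order 2·6² = 72.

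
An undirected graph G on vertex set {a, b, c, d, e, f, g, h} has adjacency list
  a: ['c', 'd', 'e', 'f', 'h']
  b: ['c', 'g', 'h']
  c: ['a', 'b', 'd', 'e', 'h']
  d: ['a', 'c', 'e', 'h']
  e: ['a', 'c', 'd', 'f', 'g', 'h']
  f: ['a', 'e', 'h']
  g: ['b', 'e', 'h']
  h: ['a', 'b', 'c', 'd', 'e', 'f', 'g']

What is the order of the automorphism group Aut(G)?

1

The degree sequence is [5, 3, 5, 4, 6, 3, 3, 7]. Checking the degree-preserving permutations of the vertex set shows that none except the identity preserves every edge, so Aut(G) is trivial.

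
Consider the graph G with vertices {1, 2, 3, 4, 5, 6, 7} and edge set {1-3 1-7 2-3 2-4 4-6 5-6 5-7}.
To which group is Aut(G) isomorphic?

Every vertex has degree 2 and the graph is connected, so G is the 7-cycle C_7. The automorphisms of the 7-cycle are exactly the symmetries of a regular 7-gon: the dihedral group D_7, |D_7| = 14.

D_7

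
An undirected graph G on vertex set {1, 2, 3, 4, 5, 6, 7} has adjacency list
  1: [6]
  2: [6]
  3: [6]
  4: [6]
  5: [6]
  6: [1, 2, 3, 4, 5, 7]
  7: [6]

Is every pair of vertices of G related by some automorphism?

No

Vertex 6 is the only vertex of degree 6, so every automorphism fixes it; G is not vertex-transitive.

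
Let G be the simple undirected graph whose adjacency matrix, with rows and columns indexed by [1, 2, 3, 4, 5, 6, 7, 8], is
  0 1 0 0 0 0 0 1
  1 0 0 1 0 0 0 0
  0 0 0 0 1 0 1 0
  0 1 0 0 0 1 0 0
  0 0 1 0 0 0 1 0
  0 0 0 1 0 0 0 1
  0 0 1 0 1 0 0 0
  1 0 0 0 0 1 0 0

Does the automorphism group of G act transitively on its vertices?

G has two connected components, {1, 2, 4, 6, 8} and {3, 5, 7}; each is 2-regular, so G = C_5 ⊔ C_3. The orbit of 1 under Aut(G) is {1, 2, 4, 6, 8}, which does not contain 3, so G is not vertex-transitive.

No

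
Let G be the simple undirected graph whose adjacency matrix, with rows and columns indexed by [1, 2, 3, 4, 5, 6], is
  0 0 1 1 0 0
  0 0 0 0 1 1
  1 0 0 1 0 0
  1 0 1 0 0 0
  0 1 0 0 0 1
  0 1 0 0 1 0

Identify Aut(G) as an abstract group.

(D_3 × D_3) ⋊ Z_2

G has two connected components, {1, 3, 4} and {2, 5, 6}; each is 2-regular, so G = C_3 ⊔ C_3. With two isomorphic components, Aut(G) = Aut(C_3) ≀ S_2 = (D_3 × D_3) ⋊ Z_2: permute each cycle by D_3, then optionally swap the two cycles. Order 2·(2·3)² = 72.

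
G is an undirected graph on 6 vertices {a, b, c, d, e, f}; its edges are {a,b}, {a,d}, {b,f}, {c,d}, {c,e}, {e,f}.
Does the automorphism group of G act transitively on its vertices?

Every vertex has degree 2 and the graph is connected, so G is the 6-cycle C_6. C_6 has 6 rotations and 6 reflections, so Aut(C_6) ≅ D_6 of order 12. Under this action every vertex can be carried to every other, so G is vertex-transitive.

Yes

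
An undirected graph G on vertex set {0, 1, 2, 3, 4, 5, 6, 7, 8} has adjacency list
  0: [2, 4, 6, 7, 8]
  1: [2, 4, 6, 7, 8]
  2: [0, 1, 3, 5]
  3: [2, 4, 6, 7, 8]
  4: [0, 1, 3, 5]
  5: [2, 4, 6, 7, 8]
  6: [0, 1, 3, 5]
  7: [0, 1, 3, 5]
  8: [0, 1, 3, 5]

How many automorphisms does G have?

2880

The vertices split by degree into {0, 1, 3, 5} (degree 5) and {2, 4, 6, 7, 8} (degree 4); every edge runs between the two parts, so G is the complete bipartite graph K_{4,5}. Automorphisms preserve the bipartition setwise (since the parts differ in size) and act as S_4 × S_5 within it; |Aut| = 2880.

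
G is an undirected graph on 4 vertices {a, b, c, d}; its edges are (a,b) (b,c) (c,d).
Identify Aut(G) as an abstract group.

the cyclic group of order 2

The degree sequence is [1, 2, 2, 1]; the two degree-1 vertices a and d are the ends of a path, so G = P_4. The only nontrivial automorphism of a path is the end-to-end reflection, so Aut(G) ≅ Z_2.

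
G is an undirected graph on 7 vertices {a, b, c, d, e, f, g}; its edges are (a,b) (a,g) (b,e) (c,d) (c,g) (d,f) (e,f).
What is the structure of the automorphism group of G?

D_7

Every vertex has degree 2 and the graph is connected, so G is the 7-cycle C_7. The automorphisms of the 7-cycle are exactly the symmetries of a regular 7-gon: the dihedral group D_7, |D_7| = 14.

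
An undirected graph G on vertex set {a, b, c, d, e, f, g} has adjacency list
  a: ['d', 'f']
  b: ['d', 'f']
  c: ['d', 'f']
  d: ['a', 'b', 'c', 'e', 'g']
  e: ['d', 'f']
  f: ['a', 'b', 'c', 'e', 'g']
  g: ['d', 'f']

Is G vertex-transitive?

Automorphisms preserve degree, but G has vertices of degree 2 and vertices of degree 5; no automorphism maps one to the other, so G is not vertex-transitive.

No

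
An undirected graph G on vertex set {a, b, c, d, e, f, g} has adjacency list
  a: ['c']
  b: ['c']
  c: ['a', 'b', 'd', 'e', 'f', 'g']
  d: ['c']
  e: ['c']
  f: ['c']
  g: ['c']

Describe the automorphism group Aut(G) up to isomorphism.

the symmetric group on 6 letters

Vertex c has degree 6 and every other vertex has degree 1, so G is the star K_{1,6} with centre c. The 6 leaves are pairwise interchangeable while the centre is fixed, giving Aut(G) = S_6.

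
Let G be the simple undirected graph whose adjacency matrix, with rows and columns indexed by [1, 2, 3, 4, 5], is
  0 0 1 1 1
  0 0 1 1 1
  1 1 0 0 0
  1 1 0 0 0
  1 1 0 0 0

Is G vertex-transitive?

No

Automorphisms preserve degree, but G has vertices of degree 2 and vertices of degree 3; no automorphism maps one to the other, so G is not vertex-transitive.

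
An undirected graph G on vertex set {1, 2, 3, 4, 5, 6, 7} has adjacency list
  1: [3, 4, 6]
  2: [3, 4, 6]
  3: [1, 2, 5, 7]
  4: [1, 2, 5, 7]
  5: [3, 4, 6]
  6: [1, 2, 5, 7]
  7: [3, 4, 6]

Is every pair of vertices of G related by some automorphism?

No

Automorphisms preserve degree, but G has vertices of degree 3 and vertices of degree 4; no automorphism maps one to the other, so G is not vertex-transitive.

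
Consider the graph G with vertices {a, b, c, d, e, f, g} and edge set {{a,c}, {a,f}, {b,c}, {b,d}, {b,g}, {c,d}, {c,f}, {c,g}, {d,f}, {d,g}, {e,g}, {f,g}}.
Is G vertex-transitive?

Vertex a is the only vertex of degree 2, so every automorphism fixes it; G is not vertex-transitive.

No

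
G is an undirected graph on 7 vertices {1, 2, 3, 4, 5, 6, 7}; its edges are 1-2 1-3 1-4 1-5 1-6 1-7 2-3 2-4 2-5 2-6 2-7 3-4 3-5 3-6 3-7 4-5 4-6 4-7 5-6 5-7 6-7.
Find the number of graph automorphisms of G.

5040

All 7 vertices are pairwise adjacent: G = K_7. Any permutation of the 7 vertices preserves K_7, so Aut(K_7) = S_7 of order 7! = 5040.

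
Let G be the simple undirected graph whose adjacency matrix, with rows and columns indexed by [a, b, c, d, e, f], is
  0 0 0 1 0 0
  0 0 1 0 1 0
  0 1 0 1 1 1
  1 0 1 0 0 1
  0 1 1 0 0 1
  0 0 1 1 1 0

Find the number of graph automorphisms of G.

1

Degrees alone do not determine every vertex (e.g. d and e both have degree 3), but their neighbour-degree multisets differ: N(d) has degrees [1, 3, 4] while N(e) has degrees [2, 3, 4]. Repeating this refinement separates all vertices, so the only automorphism is the identity.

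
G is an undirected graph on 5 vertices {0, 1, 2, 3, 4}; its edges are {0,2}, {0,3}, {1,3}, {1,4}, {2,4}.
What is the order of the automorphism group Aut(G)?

G is 2-regular and connected on 5 vertices, i.e. the cycle C_5. The automorphisms of the 5-cycle are exactly the symmetries of a regular 5-gon: the dihedral group D_5, |D_5| = 10.

10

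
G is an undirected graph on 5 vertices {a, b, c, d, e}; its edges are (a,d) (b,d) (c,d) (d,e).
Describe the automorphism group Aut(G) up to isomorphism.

Vertex d has degree 4 and every other vertex has degree 1, so G is the star K_{1,4} with centre d. The 4 leaves are pairwise interchangeable while the centre is fixed, giving Aut(G) = S_4.

S_4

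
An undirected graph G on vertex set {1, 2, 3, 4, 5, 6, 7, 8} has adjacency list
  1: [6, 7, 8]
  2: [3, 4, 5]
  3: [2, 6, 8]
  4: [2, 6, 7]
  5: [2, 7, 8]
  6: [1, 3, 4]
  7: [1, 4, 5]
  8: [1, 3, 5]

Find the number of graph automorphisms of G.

48

G is 3-regular and bipartite on 2^3 = 8 vertices with girth 4; it is the hypercube graph Q_3. The symmetry group of the 3-cube is the hyperoctahedral group B_3 = Z_2 ≀ S_3, of order 2^3·3! = 48.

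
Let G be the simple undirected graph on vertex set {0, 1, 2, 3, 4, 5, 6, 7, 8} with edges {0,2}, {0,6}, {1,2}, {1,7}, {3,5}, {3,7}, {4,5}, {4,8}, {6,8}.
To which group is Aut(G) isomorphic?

G is 2-regular and connected on 9 vertices, i.e. the cycle C_9. C_9 has 9 rotations and 9 reflections, so Aut(C_9) ≅ D_9 of order 18.

D_9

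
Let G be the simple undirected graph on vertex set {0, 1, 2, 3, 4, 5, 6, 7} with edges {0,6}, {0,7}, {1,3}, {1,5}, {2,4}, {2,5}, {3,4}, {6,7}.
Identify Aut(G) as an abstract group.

D_3 × D_5

G has two connected components, {1, 2, 3, 4, 5} and {0, 6, 7}; each is 2-regular, so G = C_5 ⊔ C_3. The components are non-isomorphic (different sizes), so Aut(G) = Aut(C_3) × Aut(C_5) = D_3 × D_5 of order 6·10 = 60.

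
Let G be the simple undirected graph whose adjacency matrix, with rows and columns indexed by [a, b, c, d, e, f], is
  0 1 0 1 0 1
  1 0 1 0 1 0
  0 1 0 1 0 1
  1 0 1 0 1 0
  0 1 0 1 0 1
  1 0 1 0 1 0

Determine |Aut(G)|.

72

G is 3-regular and bipartite with parts {b, d, f} and {a, c, e} (each part is independent and every cross-pair is an edge), so G = K_{3,3}. Aut(K_{3,3}) is the wreath product S_3 ≀ Z_2: permute within each part, then optionally swap the parts; |Aut| = 2·(3!)² = 72.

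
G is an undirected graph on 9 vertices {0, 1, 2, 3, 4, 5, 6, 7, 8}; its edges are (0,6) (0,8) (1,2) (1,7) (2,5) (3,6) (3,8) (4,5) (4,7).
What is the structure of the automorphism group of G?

D_5 × D_4

G has two connected components, {1, 2, 4, 5, 7} and {0, 3, 6, 8}; each is 2-regular, so G = C_5 ⊔ C_4. No automorphism exchanges components of different sizes, hence Aut(G) is the direct product D_5 × D_4, order 80.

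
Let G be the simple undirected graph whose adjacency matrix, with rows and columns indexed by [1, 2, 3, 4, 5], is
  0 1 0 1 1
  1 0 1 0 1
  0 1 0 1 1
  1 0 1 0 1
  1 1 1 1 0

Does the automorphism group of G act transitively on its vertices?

No

Vertex 5 is the only vertex of degree 4, so every automorphism fixes it; G is not vertex-transitive.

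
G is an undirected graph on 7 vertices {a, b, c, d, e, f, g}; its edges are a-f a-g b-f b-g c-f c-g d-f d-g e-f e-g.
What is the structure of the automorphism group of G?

S_2 × S_5

The vertices split by degree into {f, g} (degree 5) and {a, b, c, d, e} (degree 2); every edge runs between the two parts, so G is the complete bipartite graph K_{2,5}. The parts have unequal sizes, so no automorphism swaps them; each part is permuted independently, giving S_2 × S_5 of order 2!·5! = 240.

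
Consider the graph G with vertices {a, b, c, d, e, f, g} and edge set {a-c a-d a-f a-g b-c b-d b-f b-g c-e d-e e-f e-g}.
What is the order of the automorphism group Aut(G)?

The vertices split by degree into {a, b, e} (degree 4) and {c, d, f, g} (degree 3); every edge runs between the two parts, so G is the complete bipartite graph K_{3,4}. Automorphisms preserve the bipartition setwise (since the parts differ in size) and act as S_4 × S_3 within it; |Aut| = 144.

144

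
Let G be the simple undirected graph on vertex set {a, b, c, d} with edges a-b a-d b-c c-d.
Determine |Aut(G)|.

G is 2-regular and bipartite on 2^2 = 4 vertices with girth 4; it is the hypercube graph Q_2. The symmetry group of the 2-cube is the hyperoctahedral group B_2 = Z_2 ≀ S_2, of order 2^2·2! = 8.

8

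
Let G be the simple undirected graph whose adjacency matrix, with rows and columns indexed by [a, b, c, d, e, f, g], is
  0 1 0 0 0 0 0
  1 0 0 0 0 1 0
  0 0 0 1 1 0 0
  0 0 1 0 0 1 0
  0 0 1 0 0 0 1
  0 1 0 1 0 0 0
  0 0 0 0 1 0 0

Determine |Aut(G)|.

2

The degree sequence is [1, 2, 2, 2, 2, 2, 1]; the two degree-1 vertices a and g are the ends of a path, so G = P_7. The only nontrivial automorphism of a path is the end-to-end reflection, so Aut(G) ≅ Z_2.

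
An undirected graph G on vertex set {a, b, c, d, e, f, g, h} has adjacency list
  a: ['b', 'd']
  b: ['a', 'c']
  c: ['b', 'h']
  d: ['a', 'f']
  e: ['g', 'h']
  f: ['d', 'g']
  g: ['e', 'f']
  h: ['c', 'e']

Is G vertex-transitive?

Yes

G is 2-regular and connected on 8 vertices, i.e. the cycle C_8. C_8 has 8 rotations and 8 reflections, so Aut(C_8) ≅ D_8 of order 16. Under this action every vertex can be carried to every other, so G is vertex-transitive.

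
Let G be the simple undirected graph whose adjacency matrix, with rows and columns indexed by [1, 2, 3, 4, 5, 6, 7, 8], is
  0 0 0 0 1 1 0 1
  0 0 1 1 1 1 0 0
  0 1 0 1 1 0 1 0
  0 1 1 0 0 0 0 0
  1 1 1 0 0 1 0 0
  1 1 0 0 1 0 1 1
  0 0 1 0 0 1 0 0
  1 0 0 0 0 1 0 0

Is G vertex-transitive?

Vertex 1 is the only vertex of degree 3, so every automorphism fixes it; G is not vertex-transitive.

No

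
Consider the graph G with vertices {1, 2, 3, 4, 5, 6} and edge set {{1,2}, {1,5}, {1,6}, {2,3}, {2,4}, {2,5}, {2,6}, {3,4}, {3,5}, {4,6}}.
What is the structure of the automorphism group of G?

the dihedral group of order 10

Vertex 2 is the unique vertex of degree 5; the remaining 5 vertices each have degree 3 and induce a cycle, so G is the wheel on 6 vertices with hub 2. With the hub fixed, the remaining symmetry is that of the rim cycle C_5, giving the dihedral group D_5.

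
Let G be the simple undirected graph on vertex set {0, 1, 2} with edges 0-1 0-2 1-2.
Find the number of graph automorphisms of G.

All 3 vertices are pairwise adjacent: G = K_3. Every bijection on the vertex set is an automorphism of K_3; hence Aut(K_3) ≅ S_3, order 6.

6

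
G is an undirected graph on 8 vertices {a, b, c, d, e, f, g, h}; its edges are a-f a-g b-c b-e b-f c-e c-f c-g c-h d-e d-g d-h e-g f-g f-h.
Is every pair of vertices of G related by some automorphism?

Vertex a is the only vertex of degree 2, so every automorphism fixes it; G is not vertex-transitive.

No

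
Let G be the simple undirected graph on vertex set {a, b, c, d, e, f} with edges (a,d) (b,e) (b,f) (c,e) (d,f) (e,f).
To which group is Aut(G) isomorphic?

{e}

Degrees alone do not determine every vertex (e.g. a and c both have degree 1), but their neighbour-degree multisets differ: N(a) has degrees [2] while N(c) has degrees [3]. Repeating this refinement separates all vertices, so the only automorphism is the identity.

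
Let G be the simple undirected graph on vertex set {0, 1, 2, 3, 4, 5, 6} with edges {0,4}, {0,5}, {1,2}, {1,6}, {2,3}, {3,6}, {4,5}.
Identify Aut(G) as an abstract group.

D_3 × D_4

G has two connected components, {1, 2, 3, 6} and {0, 4, 5}; each is 2-regular, so G = C_4 ⊔ C_3. No automorphism exchanges components of different sizes, hence Aut(G) is the direct product D_3 × D_4, order 48.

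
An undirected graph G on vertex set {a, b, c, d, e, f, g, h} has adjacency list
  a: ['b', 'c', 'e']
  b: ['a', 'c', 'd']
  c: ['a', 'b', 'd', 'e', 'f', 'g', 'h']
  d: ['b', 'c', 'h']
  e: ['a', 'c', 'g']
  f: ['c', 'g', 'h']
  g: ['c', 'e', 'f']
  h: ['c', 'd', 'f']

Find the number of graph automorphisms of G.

14

Vertex c is the unique vertex of degree 7; the remaining 7 vertices each have degree 3 and induce a cycle, so G is the wheel on 8 vertices with hub c. With the hub fixed, the remaining symmetry is that of the rim cycle C_7, giving the dihedral group D_7.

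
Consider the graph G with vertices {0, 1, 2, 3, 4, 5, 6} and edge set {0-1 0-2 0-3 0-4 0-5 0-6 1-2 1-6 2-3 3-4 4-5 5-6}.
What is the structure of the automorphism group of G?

Vertex 0 is the unique vertex of degree 6; the remaining 6 vertices each have degree 3 and induce a cycle, so G is the wheel on 7 vertices with hub 0. With the hub fixed, the remaining symmetry is that of the rim cycle C_6, giving the dihedral group D_6.

D_6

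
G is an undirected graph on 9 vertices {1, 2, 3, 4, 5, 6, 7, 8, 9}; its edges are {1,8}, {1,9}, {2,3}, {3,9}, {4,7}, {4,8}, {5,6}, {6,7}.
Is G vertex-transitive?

No

Automorphisms preserve degree, but G has vertices of degree 1 and vertices of degree 2; no automorphism maps one to the other, so G is not vertex-transitive.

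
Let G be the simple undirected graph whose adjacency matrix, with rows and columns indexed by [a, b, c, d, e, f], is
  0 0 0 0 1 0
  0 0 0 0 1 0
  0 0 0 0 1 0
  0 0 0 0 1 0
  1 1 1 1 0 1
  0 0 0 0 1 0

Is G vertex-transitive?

No

Vertex e is the only vertex of degree 5, so every automorphism fixes it; G is not vertex-transitive.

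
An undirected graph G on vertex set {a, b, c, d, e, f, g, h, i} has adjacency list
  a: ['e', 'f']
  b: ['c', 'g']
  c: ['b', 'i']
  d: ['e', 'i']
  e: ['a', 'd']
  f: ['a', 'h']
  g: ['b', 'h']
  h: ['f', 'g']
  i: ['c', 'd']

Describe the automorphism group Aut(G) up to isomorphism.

D_9

Every vertex has degree 2 and the graph is connected, so G is the 9-cycle C_9. The automorphisms of the 9-cycle are exactly the symmetries of a regular 9-gon: the dihedral group D_9, |D_9| = 18.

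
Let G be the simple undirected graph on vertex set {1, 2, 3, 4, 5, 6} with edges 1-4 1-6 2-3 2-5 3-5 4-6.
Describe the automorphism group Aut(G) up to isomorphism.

(D_3 × D_3) ⋊ Z_2

G has two connected components, {1, 4, 6} and {2, 3, 5}; each is 2-regular, so G = C_3 ⊔ C_3. Aut of a disjoint union of two copies of C_3 is the wreath product D_3 ≀ Z_2, of order 2·6² = 72.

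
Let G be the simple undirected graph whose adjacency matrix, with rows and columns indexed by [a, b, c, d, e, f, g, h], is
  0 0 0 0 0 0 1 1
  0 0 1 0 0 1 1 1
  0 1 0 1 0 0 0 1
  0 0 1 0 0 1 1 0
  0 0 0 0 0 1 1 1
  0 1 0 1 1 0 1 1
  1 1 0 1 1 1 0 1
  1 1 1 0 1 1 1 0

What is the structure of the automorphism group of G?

The degree sequence is [2, 4, 3, 3, 3, 5, 6, 6]. Checking the degree-preserving permutations of the vertex set shows that none except the identity preserves every edge, so Aut(G) is trivial.

{e}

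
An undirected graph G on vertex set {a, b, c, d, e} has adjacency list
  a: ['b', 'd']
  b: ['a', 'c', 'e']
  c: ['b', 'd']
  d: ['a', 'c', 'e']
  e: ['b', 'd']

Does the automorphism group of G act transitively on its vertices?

Automorphisms preserve degree, but G has vertices of degree 2 and vertices of degree 3; no automorphism maps one to the other, so G is not vertex-transitive.

No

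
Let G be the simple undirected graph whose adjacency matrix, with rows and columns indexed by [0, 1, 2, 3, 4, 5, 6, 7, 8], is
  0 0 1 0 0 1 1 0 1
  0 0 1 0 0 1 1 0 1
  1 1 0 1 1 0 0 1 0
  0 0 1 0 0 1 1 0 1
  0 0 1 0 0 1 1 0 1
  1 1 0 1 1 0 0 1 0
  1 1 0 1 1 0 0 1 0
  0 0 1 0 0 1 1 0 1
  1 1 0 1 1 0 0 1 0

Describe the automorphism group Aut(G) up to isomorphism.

The vertices split by degree into {2, 5, 6, 8} (degree 5) and {0, 1, 3, 4, 7} (degree 4); every edge runs between the two parts, so G is the complete bipartite graph K_{4,5}. Automorphisms preserve the bipartition setwise (since the parts differ in size) and act as S_4 × S_5 within it; |Aut| = 2880.

S_4 × S_5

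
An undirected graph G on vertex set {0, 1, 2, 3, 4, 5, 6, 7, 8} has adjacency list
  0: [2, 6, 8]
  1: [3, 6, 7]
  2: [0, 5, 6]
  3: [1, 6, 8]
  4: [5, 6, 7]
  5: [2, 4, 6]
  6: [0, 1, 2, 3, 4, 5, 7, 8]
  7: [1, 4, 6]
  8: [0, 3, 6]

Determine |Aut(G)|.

Vertex 6 is the unique vertex of degree 8; the remaining 8 vertices each have degree 3 and induce a cycle, so G is the wheel on 9 vertices with hub 6. With the hub fixed, the remaining symmetry is that of the rim cycle C_8, giving the dihedral group D_8.

16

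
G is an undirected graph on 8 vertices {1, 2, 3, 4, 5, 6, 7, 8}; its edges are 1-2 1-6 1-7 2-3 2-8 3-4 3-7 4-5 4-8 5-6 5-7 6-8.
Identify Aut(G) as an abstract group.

G is 3-regular and bipartite on 2^3 = 8 vertices with girth 4; it is the hypercube graph Q_3. Aut(Q_3) consists of the signed permutations of the 3 coordinate axes: 3! permutations times 2^3 sign flips, so |Aut| = 2^3·3! = 48.

the hyperoctahedral group B_3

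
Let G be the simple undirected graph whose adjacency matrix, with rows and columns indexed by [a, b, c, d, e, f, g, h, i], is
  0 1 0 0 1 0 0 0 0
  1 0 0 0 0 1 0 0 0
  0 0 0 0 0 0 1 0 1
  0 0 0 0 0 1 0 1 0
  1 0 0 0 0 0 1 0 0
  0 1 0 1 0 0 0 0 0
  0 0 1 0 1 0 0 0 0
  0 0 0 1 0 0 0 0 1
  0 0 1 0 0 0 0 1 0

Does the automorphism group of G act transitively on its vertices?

Yes

G is 2-regular and connected on 9 vertices, i.e. the cycle C_9. The automorphisms of the 9-cycle are exactly the symmetries of a regular 9-gon: the dihedral group D_9, |D_9| = 18. This group acts transitively on the 9 vertices.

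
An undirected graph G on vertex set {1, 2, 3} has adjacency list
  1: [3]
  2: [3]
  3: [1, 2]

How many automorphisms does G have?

The degree sequence is [1, 1, 2]; the two degree-1 vertices 1 and 2 are the ends of a path, so G = P_3. A path has exactly one nontrivial symmetry — reversal — giving Aut(G) of order 2.

2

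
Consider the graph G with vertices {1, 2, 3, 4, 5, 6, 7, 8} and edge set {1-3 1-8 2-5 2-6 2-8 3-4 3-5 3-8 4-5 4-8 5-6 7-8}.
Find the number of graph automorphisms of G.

1

Degrees alone do not determine every vertex (e.g. 1 and 6 both have degree 2), but their neighbour-degree multisets differ: N(1) has degrees [4, 5] while N(6) has degrees [3, 4]. Repeating this refinement separates all vertices, so the only automorphism is the identity.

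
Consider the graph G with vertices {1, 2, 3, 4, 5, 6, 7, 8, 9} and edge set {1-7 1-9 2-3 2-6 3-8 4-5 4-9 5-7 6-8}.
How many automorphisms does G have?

G has two connected components, {1, 4, 5, 7, 9} and {2, 3, 6, 8}; each is 2-regular, so G = C_5 ⊔ C_4. The components are non-isomorphic (different sizes), so Aut(G) = Aut(C_5) × Aut(C_4) = D_5 × D_4 of order 10·8 = 80.

80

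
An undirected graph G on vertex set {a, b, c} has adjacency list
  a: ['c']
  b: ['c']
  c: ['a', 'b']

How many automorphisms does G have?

2

The degree sequence is [1, 1, 2]; the two degree-1 vertices a and b are the ends of a path, so G = P_3. The only nontrivial automorphism of a path is the end-to-end reflection, so Aut(G) ≅ Z_2.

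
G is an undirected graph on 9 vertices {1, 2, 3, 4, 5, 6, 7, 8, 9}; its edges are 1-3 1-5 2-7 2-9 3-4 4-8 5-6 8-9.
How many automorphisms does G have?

The degree sequence is [2, 2, 2, 2, 2, 1, 1, 2, 2]; the two degree-1 vertices 6 and 7 are the ends of a path, so G = P_9. A path has exactly one nontrivial symmetry — reversal — giving Aut(G) of order 2.

2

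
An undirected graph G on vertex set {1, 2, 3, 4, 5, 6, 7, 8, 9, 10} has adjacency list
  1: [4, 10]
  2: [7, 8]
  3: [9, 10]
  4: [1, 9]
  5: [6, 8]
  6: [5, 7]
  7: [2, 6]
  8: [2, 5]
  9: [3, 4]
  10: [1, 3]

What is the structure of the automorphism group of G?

D_5 ≀ Z_2

G has two connected components, {2, 5, 6, 7, 8} and {1, 3, 4, 9, 10}; each is 2-regular, so G = C_5 ⊔ C_5. With two isomorphic components, Aut(G) = Aut(C_5) ≀ S_2 = (D_5 × D_5) ⋊ Z_2: permute each cycle by D_5, then optionally swap the two cycles. Order 2·(2·5)² = 200.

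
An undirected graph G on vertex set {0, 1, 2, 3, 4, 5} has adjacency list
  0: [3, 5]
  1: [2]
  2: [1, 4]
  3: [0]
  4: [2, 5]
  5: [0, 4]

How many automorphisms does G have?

The degree sequence is [2, 1, 2, 1, 2, 2]; the two degree-1 vertices 1 and 3 are the ends of a path, so G = P_6. A path has exactly one nontrivial symmetry — reversal — giving Aut(G) of order 2.

2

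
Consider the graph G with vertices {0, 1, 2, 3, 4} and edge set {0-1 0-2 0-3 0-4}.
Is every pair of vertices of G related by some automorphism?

Vertex 0 is the only vertex of degree 4, so every automorphism fixes it; G is not vertex-transitive.

No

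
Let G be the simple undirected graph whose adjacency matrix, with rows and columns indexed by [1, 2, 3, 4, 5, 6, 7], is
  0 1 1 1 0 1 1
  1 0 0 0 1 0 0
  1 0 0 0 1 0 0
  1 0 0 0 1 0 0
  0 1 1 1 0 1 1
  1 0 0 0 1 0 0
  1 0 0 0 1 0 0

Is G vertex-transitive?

No

Automorphisms preserve degree, but G has vertices of degree 2 and vertices of degree 5; no automorphism maps one to the other, so G is not vertex-transitive.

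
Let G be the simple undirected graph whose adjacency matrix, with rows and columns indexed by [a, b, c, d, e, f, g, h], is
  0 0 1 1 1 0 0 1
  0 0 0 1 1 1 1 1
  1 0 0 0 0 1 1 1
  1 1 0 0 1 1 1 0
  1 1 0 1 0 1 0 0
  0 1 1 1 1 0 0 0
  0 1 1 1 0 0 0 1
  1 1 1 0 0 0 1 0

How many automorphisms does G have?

1

The degree sequence is [4, 5, 4, 5, 4, 4, 4, 4]. Checking the degree-preserving permutations of the vertex set shows that none except the identity preserves every edge, so Aut(G) is trivial.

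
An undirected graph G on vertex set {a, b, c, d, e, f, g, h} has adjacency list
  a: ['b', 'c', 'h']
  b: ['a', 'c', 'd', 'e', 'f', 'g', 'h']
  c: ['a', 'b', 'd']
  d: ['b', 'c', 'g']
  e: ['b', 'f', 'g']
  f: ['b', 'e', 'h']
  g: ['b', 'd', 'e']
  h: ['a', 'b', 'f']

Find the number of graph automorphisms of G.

Vertex b is the unique vertex of degree 7; the remaining 7 vertices each have degree 3 and induce a cycle, so G is the wheel on 8 vertices with hub b. Every automorphism fixes the hub and acts on the rim 7-cycle, so Aut(G) ≅ Aut(C_7) = D_7 of order 14.

14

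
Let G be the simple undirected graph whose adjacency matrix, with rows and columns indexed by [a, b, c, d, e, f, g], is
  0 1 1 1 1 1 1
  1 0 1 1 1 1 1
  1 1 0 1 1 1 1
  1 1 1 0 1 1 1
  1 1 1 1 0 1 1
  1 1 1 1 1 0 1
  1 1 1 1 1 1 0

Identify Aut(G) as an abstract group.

the symmetric group on 7 letters

All 7 vertices are pairwise adjacent: G = K_7. Any permutation of the 7 vertices preserves K_7, so Aut(K_7) = S_7 of order 7! = 5040.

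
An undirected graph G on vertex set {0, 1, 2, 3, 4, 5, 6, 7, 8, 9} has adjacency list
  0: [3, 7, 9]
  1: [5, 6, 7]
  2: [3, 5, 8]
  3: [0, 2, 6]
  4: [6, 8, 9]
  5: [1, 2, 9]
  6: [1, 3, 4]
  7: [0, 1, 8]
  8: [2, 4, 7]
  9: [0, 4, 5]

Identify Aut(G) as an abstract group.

the symmetric group S_5

G is 3-regular on 10 vertices with no triangles and no 4-cycles (girth 5): this is the Petersen graph. It is a classical fact that the Petersen graph has automorphism group S_5 (order 120), arising from its description as the Kneser graph K(5,2).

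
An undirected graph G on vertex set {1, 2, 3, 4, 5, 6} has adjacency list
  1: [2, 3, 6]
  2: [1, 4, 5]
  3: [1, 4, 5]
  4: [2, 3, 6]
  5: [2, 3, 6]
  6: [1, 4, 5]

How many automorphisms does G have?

72

G is 3-regular and bipartite with parts {2, 3, 6} and {1, 4, 5} (each part is independent and every cross-pair is an edge), so G = K_{3,3}. Aut(K_{3,3}) is the wreath product S_3 ≀ Z_2: permute within each part, then optionally swap the parts; |Aut| = 2·(3!)² = 72.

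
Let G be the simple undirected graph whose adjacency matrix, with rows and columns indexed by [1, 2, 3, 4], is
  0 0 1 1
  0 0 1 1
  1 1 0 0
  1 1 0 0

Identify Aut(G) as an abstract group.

G is 2-regular and bipartite on 2^2 = 4 vertices with girth 4; it is the hypercube graph Q_2. The symmetry group of the 2-cube is the hyperoctahedral group B_2 = Z_2 ≀ S_2, of order 2^2·2! = 8.

the dihedral group of order 8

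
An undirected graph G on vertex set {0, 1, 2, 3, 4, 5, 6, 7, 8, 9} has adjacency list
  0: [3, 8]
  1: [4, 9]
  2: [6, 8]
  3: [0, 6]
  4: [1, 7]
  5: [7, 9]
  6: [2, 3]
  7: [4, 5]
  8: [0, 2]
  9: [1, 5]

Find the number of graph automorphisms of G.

G has two connected components, {1, 4, 5, 7, 9} and {0, 2, 3, 6, 8}; each is 2-regular, so G = C_5 ⊔ C_5. With two isomorphic components, Aut(G) = Aut(C_5) ≀ S_2 = (D_5 × D_5) ⋊ Z_2: permute each cycle by D_5, then optionally swap the two cycles. Order 2·(2·5)² = 200.

200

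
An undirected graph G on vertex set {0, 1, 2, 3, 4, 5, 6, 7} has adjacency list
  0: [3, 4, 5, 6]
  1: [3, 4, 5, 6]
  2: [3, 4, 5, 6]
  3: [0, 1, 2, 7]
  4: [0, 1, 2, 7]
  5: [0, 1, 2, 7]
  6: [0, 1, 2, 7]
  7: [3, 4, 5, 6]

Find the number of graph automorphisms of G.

1152

G is 4-regular and bipartite with parts {0, 1, 2, 7} and {3, 4, 5, 6} (each part is independent and every cross-pair is an edge), so G = K_{4,4}. Aut(K_{4,4}) is the wreath product S_4 ≀ Z_2: permute within each part, then optionally swap the parts; |Aut| = 2·(4!)² = 1152.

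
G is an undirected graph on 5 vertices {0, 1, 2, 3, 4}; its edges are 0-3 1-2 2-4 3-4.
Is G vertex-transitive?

Automorphisms preserve degree, but G has vertices of degree 1 and vertices of degree 2; no automorphism maps one to the other, so G is not vertex-transitive.

No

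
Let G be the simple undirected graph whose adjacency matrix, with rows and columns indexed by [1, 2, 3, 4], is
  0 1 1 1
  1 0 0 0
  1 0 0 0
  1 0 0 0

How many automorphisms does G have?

6

Vertex 1 has degree 3 and every other vertex has degree 1, so G is the star K_{1,3} with centre 1. The 3 leaves are pairwise interchangeable while the centre is fixed, giving Aut(G) = S_3.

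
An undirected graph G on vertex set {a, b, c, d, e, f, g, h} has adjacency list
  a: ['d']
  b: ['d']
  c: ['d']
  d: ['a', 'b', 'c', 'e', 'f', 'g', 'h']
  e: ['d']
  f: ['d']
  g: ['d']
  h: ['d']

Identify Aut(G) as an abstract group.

S_7

Vertex d has degree 7 and every other vertex has degree 1, so G is the star K_{1,7} with centre d. The 7 leaves are pairwise interchangeable while the centre is fixed, giving Aut(G) = S_7.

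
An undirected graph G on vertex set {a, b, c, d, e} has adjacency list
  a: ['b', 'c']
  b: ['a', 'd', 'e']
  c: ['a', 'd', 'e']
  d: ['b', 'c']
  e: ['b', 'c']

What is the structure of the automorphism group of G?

S_2 × S_3

The vertices split by degree into {b, c} (degree 3) and {a, d, e} (degree 2); every edge runs between the two parts, so G is the complete bipartite graph K_{2,3}. Automorphisms preserve the bipartition setwise (since the parts differ in size) and act as S_2 × S_3 within it; |Aut| = 12.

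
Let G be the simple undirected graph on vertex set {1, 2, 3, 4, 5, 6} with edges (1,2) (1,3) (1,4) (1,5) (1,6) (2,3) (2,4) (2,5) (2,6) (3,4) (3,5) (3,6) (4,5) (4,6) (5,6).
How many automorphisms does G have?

720

Every vertex has degree 5, so G is the complete graph K_6. Any permutation of the 6 vertices preserves K_6, so Aut(K_6) = S_6 of order 6! = 720.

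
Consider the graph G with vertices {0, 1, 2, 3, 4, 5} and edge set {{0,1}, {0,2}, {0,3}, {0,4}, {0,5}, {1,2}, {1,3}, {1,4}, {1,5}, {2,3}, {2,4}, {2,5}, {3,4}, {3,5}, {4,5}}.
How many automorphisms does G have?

All 6 vertices are pairwise adjacent: G = K_6. Any permutation of the 6 vertices preserves K_6, so Aut(K_6) = S_6 of order 6! = 720.

720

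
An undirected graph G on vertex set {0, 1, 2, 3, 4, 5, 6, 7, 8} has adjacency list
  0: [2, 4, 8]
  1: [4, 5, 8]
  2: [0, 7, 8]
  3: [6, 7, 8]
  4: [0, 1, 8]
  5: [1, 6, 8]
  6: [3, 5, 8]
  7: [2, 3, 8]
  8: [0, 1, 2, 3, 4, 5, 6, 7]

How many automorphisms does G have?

16

Vertex 8 is the unique vertex of degree 8; the remaining 8 vertices each have degree 3 and induce a cycle, so G is the wheel on 9 vertices with hub 8. Every automorphism fixes the hub and acts on the rim 8-cycle, so Aut(G) ≅ Aut(C_8) = D_8 of order 16.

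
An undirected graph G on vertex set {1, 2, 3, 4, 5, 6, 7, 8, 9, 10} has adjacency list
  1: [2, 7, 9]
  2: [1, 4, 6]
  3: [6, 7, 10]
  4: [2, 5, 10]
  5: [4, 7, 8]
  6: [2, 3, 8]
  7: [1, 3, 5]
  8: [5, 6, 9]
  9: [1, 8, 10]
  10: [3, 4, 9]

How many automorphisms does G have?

G is 3-regular on 10 vertices with no triangles and no 4-cycles (girth 5): this is the Petersen graph. Viewing the Petersen graph as the Kneser graph K(5,2) — vertices are 2-subsets of {1,…,5}, edges join disjoint pairs — its automorphisms are exactly the permutations of the 5-element set, so Aut ≅ S_5 of order 120.

120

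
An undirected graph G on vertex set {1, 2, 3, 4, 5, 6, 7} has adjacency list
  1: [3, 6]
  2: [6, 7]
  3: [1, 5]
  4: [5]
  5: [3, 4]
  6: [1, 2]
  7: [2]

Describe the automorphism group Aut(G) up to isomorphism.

The degree sequence is [2, 2, 2, 1, 2, 2, 1]; the two degree-1 vertices 4 and 7 are the ends of a path, so G = P_7. The only nontrivial automorphism of a path is the end-to-end reflection, so Aut(G) ≅ Z_2.

the cyclic group of order 2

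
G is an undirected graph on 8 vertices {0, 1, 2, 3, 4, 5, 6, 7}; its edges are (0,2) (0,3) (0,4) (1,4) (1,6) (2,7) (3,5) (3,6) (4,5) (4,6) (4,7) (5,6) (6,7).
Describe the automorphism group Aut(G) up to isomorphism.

the trivial group

The degree sequence is [3, 2, 2, 3, 5, 3, 5, 3]. Checking the degree-preserving permutations of the vertex set shows that none except the identity preserves every edge, so Aut(G) is trivial.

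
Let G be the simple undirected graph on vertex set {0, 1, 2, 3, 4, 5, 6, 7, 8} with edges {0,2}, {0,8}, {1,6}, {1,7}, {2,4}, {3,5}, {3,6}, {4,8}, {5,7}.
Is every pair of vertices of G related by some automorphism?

No

G has two connected components, {1, 3, 5, 6, 7} and {0, 2, 4, 8}; each is 2-regular, so G = C_5 ⊔ C_4. The orbit of 0 under Aut(G) is {0, 2, 4, 8}, which does not contain 1, so G is not vertex-transitive.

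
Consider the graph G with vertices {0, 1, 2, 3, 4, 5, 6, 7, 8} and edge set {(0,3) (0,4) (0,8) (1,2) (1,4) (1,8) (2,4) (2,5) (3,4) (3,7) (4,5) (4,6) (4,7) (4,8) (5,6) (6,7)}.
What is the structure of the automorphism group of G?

D_8

Vertex 4 is the unique vertex of degree 8; the remaining 8 vertices each have degree 3 and induce a cycle, so G is the wheel on 9 vertices with hub 4. Every automorphism fixes the hub and acts on the rim 8-cycle, so Aut(G) ≅ Aut(C_8) = D_8 of order 16.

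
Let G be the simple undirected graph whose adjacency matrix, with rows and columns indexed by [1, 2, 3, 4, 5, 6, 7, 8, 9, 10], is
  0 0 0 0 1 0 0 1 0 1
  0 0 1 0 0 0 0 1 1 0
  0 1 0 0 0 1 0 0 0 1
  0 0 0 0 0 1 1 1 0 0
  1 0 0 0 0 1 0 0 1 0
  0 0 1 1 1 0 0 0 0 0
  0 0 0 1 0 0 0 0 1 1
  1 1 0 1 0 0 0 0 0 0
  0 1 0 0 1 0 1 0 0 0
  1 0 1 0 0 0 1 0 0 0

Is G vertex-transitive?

Yes

G is 3-regular on 10 vertices with no triangles and no 4-cycles (girth 5): this is the Petersen graph. Viewing the Petersen graph as the Kneser graph K(5,2) — vertices are 2-subsets of {1,…,5}, edges join disjoint pairs — its automorphisms are exactly the permutations of the 5-element set, so Aut ≅ S_5 of order 120. This group acts transitively on the 10 vertices.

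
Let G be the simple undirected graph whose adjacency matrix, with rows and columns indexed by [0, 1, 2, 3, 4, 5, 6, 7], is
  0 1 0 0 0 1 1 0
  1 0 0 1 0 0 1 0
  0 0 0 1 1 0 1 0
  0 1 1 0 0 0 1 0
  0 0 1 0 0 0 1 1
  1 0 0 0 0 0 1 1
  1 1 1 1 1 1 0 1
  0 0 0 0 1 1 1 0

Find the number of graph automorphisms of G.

14

Vertex 6 is the unique vertex of degree 7; the remaining 7 vertices each have degree 3 and induce a cycle, so G is the wheel on 8 vertices with hub 6. With the hub fixed, the remaining symmetry is that of the rim cycle C_7, giving the dihedral group D_7.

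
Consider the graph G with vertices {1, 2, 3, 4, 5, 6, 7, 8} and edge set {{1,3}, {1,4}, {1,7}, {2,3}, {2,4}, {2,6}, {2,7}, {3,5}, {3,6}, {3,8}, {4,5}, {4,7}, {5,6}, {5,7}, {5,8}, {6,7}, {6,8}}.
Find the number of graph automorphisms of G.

1

The degree sequence is [3, 4, 5, 4, 5, 5, 5, 3]. Checking the degree-preserving permutations of the vertex set shows that none except the identity preserves every edge, so Aut(G) is trivial.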